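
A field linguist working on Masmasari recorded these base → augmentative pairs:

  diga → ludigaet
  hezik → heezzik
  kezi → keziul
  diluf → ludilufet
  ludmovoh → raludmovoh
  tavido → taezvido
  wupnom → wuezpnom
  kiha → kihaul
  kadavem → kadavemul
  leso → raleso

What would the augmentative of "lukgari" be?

ralukgari

kiha and diga both end in -a yet inflect differently (kihaul, ludigaet), so the final letter is not what conditions the rule; the first letter is.
"lukgari" begins with l-. The stems beginning with l- (leso → raleso, ludmovoh → raludmovoh) add the prefix ra-.
So lukgari → ralukgari.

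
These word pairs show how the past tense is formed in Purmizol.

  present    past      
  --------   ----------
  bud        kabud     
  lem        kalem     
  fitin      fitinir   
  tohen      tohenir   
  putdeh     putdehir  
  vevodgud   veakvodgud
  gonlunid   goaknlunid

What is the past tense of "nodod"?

"nodod" has 2 vowels. The stems with 2 vowels (fitin → fitinir, tohen → tohenir, putdeh → putdehir) add -ir.
The other patterns: stems with 1 vowel add the prefix ka-; stems with 3 vowels insert -ak- after the first vowel.
So nodod → nododir.

nododir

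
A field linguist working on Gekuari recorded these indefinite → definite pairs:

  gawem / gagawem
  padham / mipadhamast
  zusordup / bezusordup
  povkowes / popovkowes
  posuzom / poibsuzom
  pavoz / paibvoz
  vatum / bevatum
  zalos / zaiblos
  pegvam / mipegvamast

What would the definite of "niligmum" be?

beniligmum

vatum and gawem both end in -m yet inflect differently (bevatum, gagawem), so the final letter is not what conditions the rule; the last vowel is.
"niligmum" has last vowel 'u'. The stems whose last vowel is 'u' (zusordup → bezusordup, vatum → bevatum) add the prefix be-.
The other patterns: stems whose last vowel is 'e' repeat the first consonant+vowel as a prefix; stems whose last vowel is 'o' insert -ib- after the first vowel; stems whose last vowel is 'a' add mi- … -ast around the stem.
So niligmum → beniligmum.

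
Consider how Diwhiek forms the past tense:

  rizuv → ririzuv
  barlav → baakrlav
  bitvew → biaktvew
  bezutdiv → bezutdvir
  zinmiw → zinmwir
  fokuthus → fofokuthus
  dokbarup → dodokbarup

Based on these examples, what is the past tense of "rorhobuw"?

rizuv and bezutdiv both end in -v yet inflect differently (ririzuv, bezutdvir), so the final letter is not what conditions the rule; the last vowel is.
"rorhobuw" has last vowel 'u'. The stems whose last vowel is 'u' (dokbarup → dodokbarup, fokuthus → fofokuthus, rizuv → ririzuv) repeat the first consonant+vowel as a prefix.
So rorhobuw → rororhobuw.

rororhobuw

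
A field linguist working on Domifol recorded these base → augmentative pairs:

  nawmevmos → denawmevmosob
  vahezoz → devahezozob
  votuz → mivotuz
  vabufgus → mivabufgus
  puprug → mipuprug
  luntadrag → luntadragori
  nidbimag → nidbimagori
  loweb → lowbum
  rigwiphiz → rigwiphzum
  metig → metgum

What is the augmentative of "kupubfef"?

vahezoz and votuz both end in -z yet inflect differently (devahezozob, mivotuz), so the final letter is not what conditions the rule; the last vowel is.
"kupubfef" has last vowel 'e'. The one such stem in the data (loweb → lowbum) deletes the last vowel and adds -um (as do rigwiphiz, metig), so the same rule applies.
So kupubfef → kupubffum.

kupubffum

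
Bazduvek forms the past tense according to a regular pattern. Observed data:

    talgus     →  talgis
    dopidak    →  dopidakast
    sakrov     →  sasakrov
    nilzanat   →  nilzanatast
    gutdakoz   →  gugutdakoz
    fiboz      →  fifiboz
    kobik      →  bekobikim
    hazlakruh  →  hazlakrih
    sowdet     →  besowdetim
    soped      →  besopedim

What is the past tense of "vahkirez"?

bevahkirezim

nilzanat and sowdet both end in -t yet inflect differently (nilzanatast, besowdetim), so the final letter is not what conditions the rule; the last vowel is.
"vahkirez" has last vowel 'e'. The stems whose last vowel is 'e' (sowdet → besowdetim, soped → besopedim) add be- … -im around the stem.
The other patterns: stems whose last vowel is 'a' add -ast; stems whose last vowel is 'o' repeat the first consonant+vowel as a prefix; stems whose last vowel is 'u' change the last vowel to 'i'.
So vahkirez → bevahkirezim.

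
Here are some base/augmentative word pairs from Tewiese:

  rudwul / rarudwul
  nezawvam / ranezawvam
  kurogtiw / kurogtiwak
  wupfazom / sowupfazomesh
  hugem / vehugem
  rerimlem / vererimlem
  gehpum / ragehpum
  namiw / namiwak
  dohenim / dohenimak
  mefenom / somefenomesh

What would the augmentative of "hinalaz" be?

rahinalaz

"hinalaz" has last vowel 'a'. The one such stem in the data (nezawvam → ranezawvam) adds the prefix ra-, so the same rule applies.
The other patterns: stems whose last vowel is 'i' add -ak; stems whose last vowel is 'e' add the prefix ve-; stems whose last vowel is 'o' add so- … -esh around the stem.
So hinalaz → rahinalaz.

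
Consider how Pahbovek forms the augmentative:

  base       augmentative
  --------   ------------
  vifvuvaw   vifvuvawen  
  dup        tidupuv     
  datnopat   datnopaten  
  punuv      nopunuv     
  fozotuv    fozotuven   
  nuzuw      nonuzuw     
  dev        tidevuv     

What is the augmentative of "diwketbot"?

diwketboten

"diwketbot" has 3 vowels. The stems with 3 vowels (vifvuvaw → vifvuvawen, datnopat → datnopaten, fozotuv → fozotuven) add -en.
The other patterns: stems with 1 vowel add ti- … -uv around the stem; stems with 2 vowels add the prefix no-.
So diwketbot → diwketboten.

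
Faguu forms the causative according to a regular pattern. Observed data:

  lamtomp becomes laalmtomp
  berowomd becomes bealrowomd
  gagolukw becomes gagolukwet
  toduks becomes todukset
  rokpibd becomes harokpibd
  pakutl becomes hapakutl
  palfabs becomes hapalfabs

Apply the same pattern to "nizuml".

nialzuml

berowomd and rokpibd both end in -d yet inflect differently (bealrowomd, harokpibd), so the final letter is not what conditions the rule; the second-to-last letter is.
"nizuml" has second-to-last letter 'm'. The stems whose second-to-last letter is 'm' (lamtomp → laalmtomp, berowomd → bealrowomd) insert -al- after the first vowel.
So nizuml → nialzuml.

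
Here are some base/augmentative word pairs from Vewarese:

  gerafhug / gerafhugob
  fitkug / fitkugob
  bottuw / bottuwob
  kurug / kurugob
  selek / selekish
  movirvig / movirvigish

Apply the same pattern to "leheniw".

"leheniw" has last vowel 'i'. The one such stem in the data (movirvig → movirvigish) adds -ish, so the same rule applies.
The other pattern: stems whose last vowel is 'u' add -ob.
So leheniw → leheniwish.

leheniwish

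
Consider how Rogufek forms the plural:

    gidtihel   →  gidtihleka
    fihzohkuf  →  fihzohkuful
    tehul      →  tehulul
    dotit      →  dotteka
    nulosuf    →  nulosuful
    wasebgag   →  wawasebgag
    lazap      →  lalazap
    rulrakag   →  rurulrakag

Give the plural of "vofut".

tehul and gidtihel both end in -l yet inflect differently (tehulul, gidtihleka), so the final letter is not what conditions the rule; the last vowel is.
"vofut" has last vowel 'u'. The stems whose last vowel is 'u' (nulosuf → nulosuful, tehul → tehulul, fihzohkuf → fihzohkuful) add -ul.
The other patterns: stems whose last vowel is 'a' repeat the first consonant+vowel as a prefix; stems whose last vowel is 'e' or 'i' delete the last vowel and add -eka.
So vofut → vofutul.

vofutul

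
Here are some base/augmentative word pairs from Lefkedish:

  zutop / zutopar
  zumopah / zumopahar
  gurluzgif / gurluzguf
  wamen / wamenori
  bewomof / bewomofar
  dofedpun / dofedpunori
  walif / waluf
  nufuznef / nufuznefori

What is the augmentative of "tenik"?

nufuznef and gurluzgif both end in -f yet inflect differently (nufuznefori, gurluzguf), so the final letter is not what conditions the rule; the last vowel is.
"tenik" has last vowel 'i'. The stems whose last vowel is 'i' (gurluzgif → gurluzguf, walif → waluf) change the last vowel to 'u'.
So tenik → tenuk.

tenuk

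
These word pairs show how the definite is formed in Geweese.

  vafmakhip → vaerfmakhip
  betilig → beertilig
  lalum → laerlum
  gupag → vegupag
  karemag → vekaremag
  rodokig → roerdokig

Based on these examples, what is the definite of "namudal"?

karemag and rodokig both end in -g yet inflect differently (vekaremag, roerdokig), so the final letter is not what conditions the rule; the last vowel is.
"namudal" has last vowel 'a'. The stems whose last vowel is 'a' (karemag → vekaremag, gupag → vegupag) add the prefix ve-.
The other pattern: stems whose last vowel is 'i' or 'u' insert -er- after the first vowel.
So namudal → venamudal.

venamudal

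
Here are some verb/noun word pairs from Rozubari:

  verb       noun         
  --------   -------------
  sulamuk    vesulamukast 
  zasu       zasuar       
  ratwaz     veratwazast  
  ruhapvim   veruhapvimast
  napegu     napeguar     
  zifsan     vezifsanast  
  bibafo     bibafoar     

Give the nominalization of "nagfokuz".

napegu and sulamuk both have last vowel 'u' yet inflect differently (napeguar, vesulamukast), so the last vowel is not what conditions the rule; whether the stem ends in a vowel or a consonant is.
"nagfokuz" ends in a consonant. The stems ending in a consonant (sulamuk → vesulamukast, ruhapvim → veruhapvimast, ratwaz → veratwazast) add ve- … -ast around the stem.
So nagfokuz → venagfokuzast.

venagfokuzast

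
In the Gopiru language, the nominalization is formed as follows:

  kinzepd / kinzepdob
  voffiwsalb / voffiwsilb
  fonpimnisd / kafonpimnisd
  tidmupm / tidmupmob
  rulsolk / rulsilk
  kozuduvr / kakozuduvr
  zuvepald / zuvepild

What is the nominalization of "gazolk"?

gazilk

zuvepald and kinzepd both end in -d yet inflect differently (zuvepild, kinzepdob), so the final letter is not what conditions the rule; the second-to-last letter is.
"gazolk" has second-to-last letter 'l'. The stems whose second-to-last letter is 'l' (zuvepald → zuvepild, voffiwsalb → voffiwsilb, rulsolk → rulsilk) change the last vowel to 'i'.
The other patterns: stems whose second-to-last letter is 'p' add -ob; stems whose second-to-last letter is 's' or 'v' add the prefix ka-.
So gazolk → gazilk.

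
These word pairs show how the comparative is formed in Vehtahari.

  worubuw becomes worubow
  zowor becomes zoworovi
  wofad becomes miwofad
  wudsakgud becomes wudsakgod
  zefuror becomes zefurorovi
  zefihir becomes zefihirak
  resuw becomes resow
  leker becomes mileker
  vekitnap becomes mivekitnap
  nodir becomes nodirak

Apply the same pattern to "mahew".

mimahew

zefuror and nodir both end in -r yet inflect differently (zefurorovi, nodirak), so the final letter is not what conditions the rule; the last vowel is.
"mahew" has last vowel 'e'. The one such stem in the data (leker → mileker) adds the prefix mi-, so the same rule applies.
So mahew → mimahew.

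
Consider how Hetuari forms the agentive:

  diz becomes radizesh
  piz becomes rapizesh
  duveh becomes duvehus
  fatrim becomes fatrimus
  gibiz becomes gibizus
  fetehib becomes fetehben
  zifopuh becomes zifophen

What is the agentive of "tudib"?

tudibus

"tudib" has 2 vowels. The stems with 2 vowels (duveh → duvehus, fatrim → fatrimus, gibiz → gibizus) add -us.
The other patterns: stems with 1 vowel add ra- … -esh around the stem; stems with 3 vowels delete the last vowel and add -en.
So tudib → tudibus.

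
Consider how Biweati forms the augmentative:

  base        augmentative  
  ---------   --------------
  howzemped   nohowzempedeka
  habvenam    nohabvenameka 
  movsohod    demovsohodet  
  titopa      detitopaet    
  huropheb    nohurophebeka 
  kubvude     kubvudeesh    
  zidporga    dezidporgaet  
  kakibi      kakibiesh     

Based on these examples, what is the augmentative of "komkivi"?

"komkivi" begins with k-. The stems beginning with k- (kakibi → kakibiesh, kubvude → kubvudeesh) add -esh.
So komkivi → komkiviesh.

komkiviesh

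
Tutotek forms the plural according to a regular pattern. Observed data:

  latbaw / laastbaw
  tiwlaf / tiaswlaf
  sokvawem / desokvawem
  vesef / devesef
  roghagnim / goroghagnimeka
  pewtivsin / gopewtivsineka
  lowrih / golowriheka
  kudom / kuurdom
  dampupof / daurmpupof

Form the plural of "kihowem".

tiwlaf and vesef both end in -f yet inflect differently (tiaswlaf, devesef), so the final letter is not what conditions the rule; the last vowel is.
"kihowem" has last vowel 'e'. The stems whose last vowel is 'e' (sokvawem → desokvawem, vesef → devesef) add the prefix de-.
The other patterns: stems whose last vowel is 'a' insert -as- after the first vowel; stems whose last vowel is 'i' add go- … -eka around the stem; stems whose last vowel is 'o' insert -ur- after the first vowel.
So kihowem → dekihowem.

dekihowem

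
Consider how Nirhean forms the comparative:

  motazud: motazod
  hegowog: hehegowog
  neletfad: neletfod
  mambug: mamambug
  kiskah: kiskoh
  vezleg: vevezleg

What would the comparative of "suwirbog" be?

susuwirbog

mambug and motazud both have last vowel 'u' yet inflect differently (mamambug, motazod), so the last vowel is not what conditions the rule; the final letter is.
"suwirbog" ends in -g. The stems ending in -g (hegowog → hehegowog, mambug → mamambug, vezleg → vevezleg) repeat the first consonant+vowel as a prefix.
The other pattern: stems ending in -d or -h change the last vowel to 'o'.
So suwirbog → susuwirbog.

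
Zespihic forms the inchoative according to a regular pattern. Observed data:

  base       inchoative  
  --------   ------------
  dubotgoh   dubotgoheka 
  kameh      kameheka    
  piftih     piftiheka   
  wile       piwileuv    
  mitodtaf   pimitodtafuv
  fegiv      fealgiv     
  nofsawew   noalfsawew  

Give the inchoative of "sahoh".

sahoheka

kameh and wile both have last vowel 'e' yet inflect differently (kameheka, piwileuv), so the last vowel is not what conditions the rule; the final letter is.
"sahoh" ends in -h. The stems ending in -h (dubotgoh → dubotgoheka, kameh → kameheka, piftih → piftiheka) add -eka.
So sahoh → sahoheka.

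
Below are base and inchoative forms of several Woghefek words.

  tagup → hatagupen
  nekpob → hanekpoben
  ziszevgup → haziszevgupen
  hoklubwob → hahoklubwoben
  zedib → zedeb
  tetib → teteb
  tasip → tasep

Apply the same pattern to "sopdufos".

tasip and tagup both end in -p yet inflect differently (tasep, hatagupen), so the final letter is not what conditions the rule; the last vowel is.
"sopdufos" has last vowel 'o'. The stems whose last vowel is 'o' (hoklubwob → hahoklubwoben, nekpob → hanekpoben) add ha- … -en around the stem.
The other pattern: stems whose last vowel is 'i' change the last vowel to 'e'.
So sopdufos → hasopdufosen.

hasopdufosen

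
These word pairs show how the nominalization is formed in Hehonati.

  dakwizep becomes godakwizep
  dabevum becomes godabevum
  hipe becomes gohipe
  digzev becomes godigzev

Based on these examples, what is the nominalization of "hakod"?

gohakod

Every pair shown (dakwizep → godakwizep, dabevum → godabevum, hipe → gohipe, …) follows the same rule: add the prefix go-.
So hakod → gohakod.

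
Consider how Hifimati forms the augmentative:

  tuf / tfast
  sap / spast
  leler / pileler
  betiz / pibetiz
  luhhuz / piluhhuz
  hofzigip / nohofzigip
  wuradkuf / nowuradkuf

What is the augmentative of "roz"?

sap and hofzigip both end in -p yet inflect differently (spast, nohofzigip), so the final letter is not what conditions the rule; the number of vowels is.
"roz" has 1 vowel. The stems with 1 vowel (tuf → tfast, sap → spast) delete the last vowel and add -ast.
So roz → rzast.

rzast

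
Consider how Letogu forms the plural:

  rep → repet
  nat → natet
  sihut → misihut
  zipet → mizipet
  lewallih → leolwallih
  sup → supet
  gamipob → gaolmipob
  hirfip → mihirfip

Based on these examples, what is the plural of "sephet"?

misephet

"sephet" has 2 vowels. The stems with 2 vowels (zipet → mizipet, sihut → misihut, hirfip → mihirfip) add the prefix mi-.
The other patterns: stems with 1 vowel add -et; stems with 3 vowels insert -ol- after the first vowel.
So sephet → misephet.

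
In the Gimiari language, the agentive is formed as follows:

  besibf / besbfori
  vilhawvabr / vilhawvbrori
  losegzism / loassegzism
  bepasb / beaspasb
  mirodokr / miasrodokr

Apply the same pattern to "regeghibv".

"regeghibv" has second-to-last letter 'b'. The stems whose second-to-last letter is 'b' (besibf → besbfori, vilhawvabr → vilhawvbrori) delete the last vowel and add -ori.
The other pattern: stems whose second-to-last letter is 'k' or 's' insert -as- after the first vowel.
So regeghibv → regeghbvori.

regeghbvori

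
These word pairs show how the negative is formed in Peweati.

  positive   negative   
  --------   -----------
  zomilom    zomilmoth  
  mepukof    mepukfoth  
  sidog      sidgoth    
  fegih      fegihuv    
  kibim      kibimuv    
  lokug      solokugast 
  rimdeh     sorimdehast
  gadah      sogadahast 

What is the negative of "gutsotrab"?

sogutsotrabast

zomilom and kibim both end in -m yet inflect differently (zomilmoth, kibimuv), so the final letter is not what conditions the rule; the last vowel is.
"gutsotrab" has last vowel 'a'. The one such stem in the data (gadah → sogadahast) adds so- … -ast around the stem, so the same rule applies.
So gutsotrab → sogutsotrabast.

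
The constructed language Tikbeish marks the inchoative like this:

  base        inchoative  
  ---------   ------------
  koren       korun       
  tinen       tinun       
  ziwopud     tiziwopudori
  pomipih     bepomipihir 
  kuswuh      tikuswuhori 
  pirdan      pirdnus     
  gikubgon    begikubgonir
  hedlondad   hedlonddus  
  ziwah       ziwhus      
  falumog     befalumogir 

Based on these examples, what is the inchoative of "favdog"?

"favdog" has last vowel 'o'. The stems whose last vowel is 'o' (gikubgon → begikubgonir, falumog → befalumogir) add be- … -ir around the stem.
The other patterns: stems whose last vowel is 'e' change the last vowel to 'u'; stems whose last vowel is 'a' delete the last vowel and add -us; stems whose last vowel is 'u' add ti- … -ori around the stem.
So favdog → befavdogir.

befavdogir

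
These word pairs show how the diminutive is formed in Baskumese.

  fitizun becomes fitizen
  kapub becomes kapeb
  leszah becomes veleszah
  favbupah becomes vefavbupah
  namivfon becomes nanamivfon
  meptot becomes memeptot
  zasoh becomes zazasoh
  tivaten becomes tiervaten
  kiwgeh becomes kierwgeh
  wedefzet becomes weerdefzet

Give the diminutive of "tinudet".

tiernudet

fitizun and namivfon both end in -n yet inflect differently (fitizen, nanamivfon), so the final letter is not what conditions the rule; the last vowel is.
"tinudet" has last vowel 'e'. The stems whose last vowel is 'e' (tivaten → tiervaten, kiwgeh → kierwgeh, wedefzet → weerdefzet) insert -er- after the first vowel.
The other patterns: stems whose last vowel is 'u' change the last vowel to 'e'; stems whose last vowel is 'a' add the prefix ve-; stems whose last vowel is 'o' repeat the first consonant+vowel as a prefix.
So tinudet → tiernudet.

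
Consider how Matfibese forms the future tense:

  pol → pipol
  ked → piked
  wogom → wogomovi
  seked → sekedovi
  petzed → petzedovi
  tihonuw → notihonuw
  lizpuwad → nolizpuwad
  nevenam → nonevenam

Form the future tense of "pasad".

pasadovi

ked and seked both end in -d yet inflect differently (piked, sekedovi), so the final letter is not what conditions the rule; the number of vowels is.
"pasad" has 2 vowels. The stems with 2 vowels (wogom → wogomovi, seked → sekedovi, petzed → petzedovi) add -ovi.
So pasad → pasadovi.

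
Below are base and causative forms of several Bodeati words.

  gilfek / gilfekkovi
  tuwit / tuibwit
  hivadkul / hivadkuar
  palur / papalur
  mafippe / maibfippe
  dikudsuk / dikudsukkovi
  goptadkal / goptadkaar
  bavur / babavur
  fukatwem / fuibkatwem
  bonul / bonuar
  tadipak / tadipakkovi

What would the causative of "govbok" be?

"govbok" ends in -k. The stems ending in -k (gilfek → gilfekkovi, tadipak → tadipakkovi, dikudsuk → dikudsukkovi) double the final consonant and add -ovi.
The other patterns: stems ending in -r repeat the first consonant+vowel as a prefix; stems ending in -l drop the final letter and add -ar; stems ending in -e, -m or -t insert -ib- after the first vowel.
So govbok → govbokkovi.

govbokkovi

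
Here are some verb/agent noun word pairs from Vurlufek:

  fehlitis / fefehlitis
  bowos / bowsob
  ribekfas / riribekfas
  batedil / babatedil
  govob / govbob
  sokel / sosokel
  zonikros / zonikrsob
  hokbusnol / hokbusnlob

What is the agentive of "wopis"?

hokbusnol and batedil both end in -l yet inflect differently (hokbusnlob, babatedil), so the final letter is not what conditions the rule; the last vowel is.
"wopis" has last vowel 'i'. The stems whose last vowel is 'i' (batedil → babatedil, fehlitis → fefehlitis) repeat the first consonant+vowel as a prefix.
So wopis → wowopis.

wowopis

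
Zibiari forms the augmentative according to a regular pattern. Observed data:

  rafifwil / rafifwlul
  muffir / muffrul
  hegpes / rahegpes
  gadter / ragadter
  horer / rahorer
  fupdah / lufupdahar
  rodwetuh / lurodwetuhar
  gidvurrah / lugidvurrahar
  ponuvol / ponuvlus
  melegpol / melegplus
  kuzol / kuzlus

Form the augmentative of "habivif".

habivful

muffir and gadter both end in -r yet inflect differently (muffrul, ragadter), so the final letter is not what conditions the rule; the last vowel is.
"habivif" has last vowel 'i'. The stems whose last vowel is 'i' (rafifwil → rafifwlul, muffir → muffrul) delete the last vowel and add -ul.
So habivif → habivful.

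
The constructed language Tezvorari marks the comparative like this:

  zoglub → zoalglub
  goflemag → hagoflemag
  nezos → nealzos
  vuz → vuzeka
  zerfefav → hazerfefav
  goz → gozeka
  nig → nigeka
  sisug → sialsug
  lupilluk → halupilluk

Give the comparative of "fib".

"fib" has 1 vowel. The stems with 1 vowel (nig → nigeka, vuz → vuzeka, goz → gozeka) add -eka.
So fib → fibeka.

fibeka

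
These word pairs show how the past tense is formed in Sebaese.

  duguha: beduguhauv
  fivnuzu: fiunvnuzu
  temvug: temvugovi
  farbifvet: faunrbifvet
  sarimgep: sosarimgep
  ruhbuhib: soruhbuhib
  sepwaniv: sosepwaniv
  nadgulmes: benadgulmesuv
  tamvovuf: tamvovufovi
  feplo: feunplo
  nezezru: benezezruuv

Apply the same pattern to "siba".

sosiba

fivnuzu and nezezru both end in -u yet inflect differently (fiunvnuzu, benezezruuv), so the final letter is not what conditions the rule; the first letter is.
"siba" begins with s-. The stems beginning with s- (sepwaniv → sosepwaniv, sarimgep → sosarimgep) add the prefix so-.
So siba → sosiba.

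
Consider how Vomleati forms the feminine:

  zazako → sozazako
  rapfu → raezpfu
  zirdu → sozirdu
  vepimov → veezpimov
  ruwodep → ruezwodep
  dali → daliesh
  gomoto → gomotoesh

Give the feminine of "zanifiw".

sozanifiw

zazako and gomoto both end in -o yet inflect differently (sozazako, gomotoesh), so the final letter is not what conditions the rule; the first letter is.
"zanifiw" begins with z-. The stems beginning with z- (zazako → sozazako, zirdu → sozirdu) add the prefix so-.
So zanifiw → sozanifiw.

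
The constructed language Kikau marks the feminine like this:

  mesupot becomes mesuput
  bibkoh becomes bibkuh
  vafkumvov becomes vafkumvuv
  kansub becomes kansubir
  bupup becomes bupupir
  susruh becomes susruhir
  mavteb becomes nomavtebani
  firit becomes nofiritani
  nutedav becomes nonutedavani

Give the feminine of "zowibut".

"zowibut" has last vowel 'u'. The stems whose last vowel is 'u' (kansub → kansubir, bupup → bupupir, susruh → susruhir) add -ir.
So zowibut → zowibutir.

zowibutir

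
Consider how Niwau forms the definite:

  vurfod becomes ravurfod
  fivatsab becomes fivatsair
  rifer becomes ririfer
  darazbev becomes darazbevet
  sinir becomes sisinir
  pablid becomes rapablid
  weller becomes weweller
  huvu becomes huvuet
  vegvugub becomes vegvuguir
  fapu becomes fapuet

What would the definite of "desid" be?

sinir and pablid both have last vowel 'i' yet inflect differently (sisinir, rapablid), so the last vowel is not what conditions the rule; the final letter is.
"desid" ends in -d. The stems ending in -d (pablid → rapablid, vurfod → ravurfod) add the prefix ra-.
The other patterns: stems ending in -b drop the final letter and add -ir; stems ending in -r repeat the first consonant+vowel as a prefix; stems ending in -u or -v add -et.
So desid → radesid.

radesid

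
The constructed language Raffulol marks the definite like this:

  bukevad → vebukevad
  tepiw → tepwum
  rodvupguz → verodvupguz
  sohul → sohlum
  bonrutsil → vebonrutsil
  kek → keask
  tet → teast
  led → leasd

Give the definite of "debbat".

debbtum

led and bukevad both end in -d yet inflect differently (leasd, vebukevad), so the final letter is not what conditions the rule; the number of vowels is.
"debbat" has 2 vowels. The stems with 2 vowels (sohul → sohlum, tepiw → tepwum) delete the last vowel and add -um.
The other patterns: stems with 1 vowel insert -as- after the first vowel; stems with 3 vowels add the prefix ve-.
So debbat → debbtum.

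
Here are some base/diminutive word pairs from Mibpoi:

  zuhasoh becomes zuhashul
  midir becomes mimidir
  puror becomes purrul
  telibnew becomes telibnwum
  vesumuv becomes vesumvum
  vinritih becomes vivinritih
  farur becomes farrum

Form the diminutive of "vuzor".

"vuzor" has last vowel 'o'. The stems whose last vowel is 'o' (puror → purrul, zuhasoh → zuhashul) delete the last vowel and add -ul.
The other patterns: stems whose last vowel is 'i' repeat the first consonant+vowel as a prefix; stems whose last vowel is 'e' or 'u' delete the last vowel and add -um.
So vuzor → vuzrul.

vuzrul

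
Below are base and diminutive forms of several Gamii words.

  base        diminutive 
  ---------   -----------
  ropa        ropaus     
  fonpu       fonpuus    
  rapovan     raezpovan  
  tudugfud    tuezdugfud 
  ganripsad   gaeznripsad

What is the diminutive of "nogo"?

nogous

"nogo" ends in a vowel. The stems ending in a vowel (ropa → ropaus, fonpu → fonpuus) add -us.
So nogo → nogous.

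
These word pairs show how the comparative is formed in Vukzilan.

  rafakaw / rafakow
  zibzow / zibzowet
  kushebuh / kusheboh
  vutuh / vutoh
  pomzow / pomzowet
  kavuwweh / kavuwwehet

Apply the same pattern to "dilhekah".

dilhekoh

kavuwweh and vutuh both end in -h yet inflect differently (kavuwwehet, vutoh), so the final letter is not what conditions the rule; the last vowel is.
"dilhekah" has last vowel 'a'. The one such stem in the data (rafakaw → rafakow) changes the last vowel to 'o' (as do vutuh, kushebuh), so the same rule applies.
So dilhekah → dilhekoh.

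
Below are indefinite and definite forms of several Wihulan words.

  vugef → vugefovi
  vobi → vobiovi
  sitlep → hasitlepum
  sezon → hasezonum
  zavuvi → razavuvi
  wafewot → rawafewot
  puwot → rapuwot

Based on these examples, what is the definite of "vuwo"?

vuwoovi

vobi and zavuvi both end in -i yet inflect differently (vobiovi, razavuvi), so the final letter is not what conditions the rule; the first letter is.
"vuwo" begins with v-. The stems beginning with v- (vugef → vugefovi, vobi → vobiovi) add -ovi.
The other patterns: stems beginning with s- add ha- … -um around the stem; stems beginning with p-, w- or z- add the prefix ra-.
So vuwo → vuwoovi.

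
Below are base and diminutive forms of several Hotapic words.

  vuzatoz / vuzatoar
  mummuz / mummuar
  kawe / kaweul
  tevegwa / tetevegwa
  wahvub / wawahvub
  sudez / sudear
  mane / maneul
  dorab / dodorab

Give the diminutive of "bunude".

sudez and mane both have last vowel 'e' yet inflect differently (sudear, maneul), so the last vowel is not what conditions the rule; the final letter is.
"bunude" ends in -e. The stems ending in -e (mane → maneul, kawe → kaweul) add -ul.
So bunude → bunudeul.

bunudeul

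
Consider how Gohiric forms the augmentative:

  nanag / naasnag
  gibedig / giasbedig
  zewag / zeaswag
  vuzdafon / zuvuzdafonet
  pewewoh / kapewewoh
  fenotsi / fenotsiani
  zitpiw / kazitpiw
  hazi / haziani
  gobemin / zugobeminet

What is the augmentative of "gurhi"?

gurhiani

fenotsi and zitpiw both have last vowel 'i' yet inflect differently (fenotsiani, kazitpiw), so the last vowel is not what conditions the rule; the final letter is.
"gurhi" ends in -i. The stems ending in -i (fenotsi → fenotsiani, hazi → haziani) add -ani.
The other patterns: stems ending in -h or -w add the prefix ka-; stems ending in -g insert -as- after the first vowel; stems ending in -n add zu- … -et around the stem.
So gurhi → gurhiani.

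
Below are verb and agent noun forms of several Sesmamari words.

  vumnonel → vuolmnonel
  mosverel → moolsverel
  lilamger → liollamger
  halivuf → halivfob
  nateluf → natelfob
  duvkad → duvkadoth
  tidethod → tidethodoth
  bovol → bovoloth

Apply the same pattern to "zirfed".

vumnonel and bovol both end in -l yet inflect differently (vuolmnonel, bovoloth), so the final letter is not what conditions the rule; the last vowel is.
"zirfed" has last vowel 'e'. The stems whose last vowel is 'e' (vumnonel → vuolmnonel, mosverel → moolsverel, lilamger → liollamger) insert -ol- after the first vowel.
So zirfed → ziolrfed.

ziolrfed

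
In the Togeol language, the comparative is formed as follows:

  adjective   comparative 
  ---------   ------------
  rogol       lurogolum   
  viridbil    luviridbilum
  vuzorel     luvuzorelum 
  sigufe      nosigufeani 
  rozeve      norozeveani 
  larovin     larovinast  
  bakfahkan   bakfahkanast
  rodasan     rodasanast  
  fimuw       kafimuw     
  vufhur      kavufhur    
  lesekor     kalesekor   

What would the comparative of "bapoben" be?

vuzorel and sigufe both have last vowel 'e' yet inflect differently (luvuzorelum, nosigufeani), so the last vowel is not what conditions the rule; the final letter is.
"bapoben" ends in -n. The stems ending in -n (larovin → larovinast, bakfahkan → bakfahkanast, rodasan → rodasanast) add -ast.
So bapoben → bapobenast.

bapobenast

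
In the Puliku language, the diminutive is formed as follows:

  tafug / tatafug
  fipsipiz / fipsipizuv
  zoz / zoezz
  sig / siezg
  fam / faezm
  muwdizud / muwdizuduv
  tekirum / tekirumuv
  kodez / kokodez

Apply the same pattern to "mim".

miezm

"mim" has 1 vowel. The stems with 1 vowel (zoz → zoezz, fam → faezm, sig → siezg) insert -ez- after the first vowel.
So mim → miezm.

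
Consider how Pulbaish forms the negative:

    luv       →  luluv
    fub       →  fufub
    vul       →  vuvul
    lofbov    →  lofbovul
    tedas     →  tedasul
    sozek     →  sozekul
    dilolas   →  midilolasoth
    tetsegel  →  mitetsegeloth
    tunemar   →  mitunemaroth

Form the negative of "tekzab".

tekzabul

luv and lofbov both end in -v yet inflect differently (luluv, lofbovul), so the final letter is not what conditions the rule; the number of vowels is.
"tekzab" has 2 vowels. The stems with 2 vowels (lofbov → lofbovul, tedas → tedasul, sozek → sozekul) add -ul.
The other patterns: stems with 1 vowel repeat the first consonant+vowel as a prefix; stems with 3 vowels add mi- … -oth around the stem.
So tekzab → tekzabul.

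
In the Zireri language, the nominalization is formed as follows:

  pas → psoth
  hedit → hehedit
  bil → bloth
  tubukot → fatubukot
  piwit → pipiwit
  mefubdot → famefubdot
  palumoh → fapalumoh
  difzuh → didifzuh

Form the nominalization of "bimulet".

piwit and mefubdot both end in -t yet inflect differently (pipiwit, famefubdot), so the final letter is not what conditions the rule; the number of vowels is.
"bimulet" has 3 vowels. The stems with 3 vowels (mefubdot → famefubdot, palumoh → fapalumoh, tubukot → fatubukot) add the prefix fa-.
So bimulet → fabimulet.

fabimulet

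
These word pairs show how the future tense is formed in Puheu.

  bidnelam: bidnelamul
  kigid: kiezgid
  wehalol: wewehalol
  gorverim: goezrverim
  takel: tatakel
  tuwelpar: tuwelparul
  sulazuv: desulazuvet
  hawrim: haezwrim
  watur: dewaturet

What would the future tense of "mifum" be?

watur and tuwelpar both end in -r yet inflect differently (dewaturet, tuwelparul), so the final letter is not what conditions the rule; the last vowel is.
"mifum" has last vowel 'u'. The stems whose last vowel is 'u' (watur → dewaturet, sulazuv → desulazuvet) add de- … -et around the stem.
The other patterns: stems whose last vowel is 'i' insert -ez- after the first vowel; stems whose last vowel is 'a' add -ul; stems whose last vowel is 'e' or 'o' repeat the first consonant+vowel as a prefix.
So mifum → demifumet.

demifumet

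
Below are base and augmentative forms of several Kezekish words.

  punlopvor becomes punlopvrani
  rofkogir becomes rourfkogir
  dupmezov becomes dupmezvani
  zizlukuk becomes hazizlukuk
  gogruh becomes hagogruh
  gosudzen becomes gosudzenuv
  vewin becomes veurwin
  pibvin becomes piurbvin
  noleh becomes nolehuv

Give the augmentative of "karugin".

kaurrugin

"karugin" has last vowel 'i'. The stems whose last vowel is 'i' (pibvin → piurbvin, rofkogir → rourfkogir, vewin → veurwin) insert -ur- after the first vowel.
The other patterns: stems whose last vowel is 'o' delete the last vowel and add -ani; stems whose last vowel is 'e' add -uv; stems whose last vowel is 'u' add the prefix ha-.
So karugin → kaurrugin.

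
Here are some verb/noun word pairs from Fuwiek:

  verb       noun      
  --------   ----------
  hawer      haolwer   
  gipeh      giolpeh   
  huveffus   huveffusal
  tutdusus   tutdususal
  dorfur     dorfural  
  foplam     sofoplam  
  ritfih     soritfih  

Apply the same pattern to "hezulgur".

hezulgural

"hezulgur" has last vowel 'u'. The stems whose last vowel is 'u' (huveffus → huveffusal, tutdusus → tutdususal, dorfur → dorfural) add -al.
So hezulgur → hezulgural.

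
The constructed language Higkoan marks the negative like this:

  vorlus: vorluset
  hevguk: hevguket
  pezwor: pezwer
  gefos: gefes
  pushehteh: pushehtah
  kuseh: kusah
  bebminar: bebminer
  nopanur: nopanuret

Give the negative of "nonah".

noneh

gefos and vorlus both end in -s yet inflect differently (gefes, vorluset), so the final letter is not what conditions the rule; the last vowel is.
"nonah" has last vowel 'a'. The one such stem in the data (bebminar → bebminer) changes the last vowel to 'e' (as do gefos, pezwor), so the same rule applies.
So nonah → noneh.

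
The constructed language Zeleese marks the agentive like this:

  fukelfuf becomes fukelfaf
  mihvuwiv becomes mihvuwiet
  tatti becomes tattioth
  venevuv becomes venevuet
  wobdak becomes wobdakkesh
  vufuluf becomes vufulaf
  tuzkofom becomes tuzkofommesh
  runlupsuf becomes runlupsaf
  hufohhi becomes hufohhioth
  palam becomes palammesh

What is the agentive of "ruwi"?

vufuluf and venevuv both have last vowel 'u' yet inflect differently (vufulaf, venevuet), so the last vowel is not what conditions the rule; the final letter is.
"ruwi" ends in -i. The stems ending in -i (tatti → tattioth, hufohhi → hufohhioth) add -oth.
The other patterns: stems ending in -f change the last vowel to 'a'; stems ending in -v drop the final letter and add -et; stems ending in -k or -m double the final consonant and add -esh.
So ruwi → ruwioth.

ruwioth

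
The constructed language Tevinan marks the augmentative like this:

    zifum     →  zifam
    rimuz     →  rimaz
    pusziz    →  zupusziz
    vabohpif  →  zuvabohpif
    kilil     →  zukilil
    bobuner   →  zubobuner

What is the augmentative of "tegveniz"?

zutegveniz

rimuz and pusziz both end in -z yet inflect differently (rimaz, zupusziz), so the final letter is not what conditions the rule; the last vowel is.
"tegveniz" has last vowel 'i'. The stems whose last vowel is 'i' (pusziz → zupusziz, vabohpif → zuvabohpif, kilil → zukilil) add the prefix zu-.
The other pattern: stems whose last vowel is 'u' change the last vowel to 'a'.
So tegveniz → zutegveniz.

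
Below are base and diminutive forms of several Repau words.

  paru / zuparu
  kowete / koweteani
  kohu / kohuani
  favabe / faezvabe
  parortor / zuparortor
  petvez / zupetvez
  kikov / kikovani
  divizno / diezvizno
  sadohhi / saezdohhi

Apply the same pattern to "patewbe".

zupatewbe

kohu and paru both end in -u yet inflect differently (kohuani, zuparu), so the final letter is not what conditions the rule; the first letter is.
"patewbe" begins with p-. The stems beginning with p- (paru → zuparu, parortor → zuparortor, petvez → zupetvez) add the prefix zu-.
So patewbe → zupatewbe.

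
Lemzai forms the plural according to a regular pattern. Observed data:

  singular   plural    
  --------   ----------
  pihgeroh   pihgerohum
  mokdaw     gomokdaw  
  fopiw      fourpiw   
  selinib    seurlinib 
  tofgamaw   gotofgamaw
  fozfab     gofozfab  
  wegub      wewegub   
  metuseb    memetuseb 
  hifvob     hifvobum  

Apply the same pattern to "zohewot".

fozfab and hifvob both end in -b yet inflect differently (gofozfab, hifvobum), so the final letter is not what conditions the rule; the last vowel is.
"zohewot" has last vowel 'o'. The stems whose last vowel is 'o' (hifvob → hifvobum, pihgeroh → pihgerohum) add -um.
So zohewot → zohewotum.

zohewotum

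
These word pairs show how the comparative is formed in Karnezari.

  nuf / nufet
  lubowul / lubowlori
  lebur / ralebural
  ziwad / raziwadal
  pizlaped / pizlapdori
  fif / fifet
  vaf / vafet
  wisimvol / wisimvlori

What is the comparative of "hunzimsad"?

hunzimsdori

ziwad and pizlaped both end in -d yet inflect differently (raziwadal, pizlapdori), so the final letter is not what conditions the rule; the number of vowels is.
"hunzimsad" has 3 vowels. The stems with 3 vowels (wisimvol → wisimvlori, pizlaped → pizlapdori, lubowul → lubowlori) delete the last vowel and add -ori.
The other patterns: stems with 1 vowel add -et; stems with 2 vowels add ra- … -al around the stem.
So hunzimsad → hunzimsdori.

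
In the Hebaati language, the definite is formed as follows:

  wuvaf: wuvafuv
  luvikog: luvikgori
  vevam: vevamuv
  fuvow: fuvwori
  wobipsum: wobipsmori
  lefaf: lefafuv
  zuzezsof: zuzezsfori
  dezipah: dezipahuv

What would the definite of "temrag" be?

vevam and wobipsum both end in -m yet inflect differently (vevamuv, wobipsmori), so the final letter is not what conditions the rule; the last vowel is.
"temrag" has last vowel 'a'. The stems whose last vowel is 'a' (lefaf → lefafuv, dezipah → dezipahuv, vevam → vevamuv) add -uv.
So temrag → temraguv.

temraguv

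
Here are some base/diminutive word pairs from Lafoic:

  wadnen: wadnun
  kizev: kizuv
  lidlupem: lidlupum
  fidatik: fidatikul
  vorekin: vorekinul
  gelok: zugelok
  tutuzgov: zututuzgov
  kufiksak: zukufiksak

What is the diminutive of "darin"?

wadnen and vorekin both end in -n yet inflect differently (wadnun, vorekinul), so the final letter is not what conditions the rule; the last vowel is.
"darin" has last vowel 'i'. The stems whose last vowel is 'i' (fidatik → fidatikul, vorekin → vorekinul) add -ul.
The other patterns: stems whose last vowel is 'e' change the last vowel to 'u'; stems whose last vowel is 'a' or 'o' add the prefix zu-.
So darin → darinul.

darinul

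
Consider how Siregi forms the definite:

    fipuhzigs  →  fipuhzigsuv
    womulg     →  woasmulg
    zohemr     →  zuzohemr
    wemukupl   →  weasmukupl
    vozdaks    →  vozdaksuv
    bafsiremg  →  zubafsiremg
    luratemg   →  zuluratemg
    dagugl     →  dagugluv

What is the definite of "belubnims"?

dagugl and wemukupl both end in -l yet inflect differently (dagugluv, weasmukupl), so the final letter is not what conditions the rule; the second-to-last letter is.
"belubnims" has second-to-last letter 'm'. The stems whose second-to-last letter is 'm' (luratemg → zuluratemg, zohemr → zuzohemr, bafsiremg → zubafsiremg) add the prefix zu-.
The other patterns: stems whose second-to-last letter is 'g' or 'k' add -uv; stems whose second-to-last letter is 'l' or 'p' insert -as- after the first vowel.
So belubnims → zubelubnims.

zubelubnims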